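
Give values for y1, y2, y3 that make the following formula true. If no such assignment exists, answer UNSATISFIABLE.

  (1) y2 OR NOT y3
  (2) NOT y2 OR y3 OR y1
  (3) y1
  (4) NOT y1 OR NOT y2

y1 ↦ true, y2 ↦ false, y3 ↦ false

From the singleton clause (y1), y1 = true.
From the singleton clause (NOT y2), y2 = false.
From the singleton clause (NOT y3), y3 = false.
Every clause now holds.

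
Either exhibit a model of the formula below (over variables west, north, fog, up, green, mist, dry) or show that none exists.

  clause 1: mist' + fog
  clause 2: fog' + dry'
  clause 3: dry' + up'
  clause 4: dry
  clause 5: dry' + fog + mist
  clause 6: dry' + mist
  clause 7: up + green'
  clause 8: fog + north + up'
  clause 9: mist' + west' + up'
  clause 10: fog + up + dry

UNSATISFIABLE

The clause (dry) is unit, so dry = 1.
The clause (fog') is unit, so fog = 0.
The clause (mist') is unit, so mist = 0.
That conflicts with the unit clause (mist).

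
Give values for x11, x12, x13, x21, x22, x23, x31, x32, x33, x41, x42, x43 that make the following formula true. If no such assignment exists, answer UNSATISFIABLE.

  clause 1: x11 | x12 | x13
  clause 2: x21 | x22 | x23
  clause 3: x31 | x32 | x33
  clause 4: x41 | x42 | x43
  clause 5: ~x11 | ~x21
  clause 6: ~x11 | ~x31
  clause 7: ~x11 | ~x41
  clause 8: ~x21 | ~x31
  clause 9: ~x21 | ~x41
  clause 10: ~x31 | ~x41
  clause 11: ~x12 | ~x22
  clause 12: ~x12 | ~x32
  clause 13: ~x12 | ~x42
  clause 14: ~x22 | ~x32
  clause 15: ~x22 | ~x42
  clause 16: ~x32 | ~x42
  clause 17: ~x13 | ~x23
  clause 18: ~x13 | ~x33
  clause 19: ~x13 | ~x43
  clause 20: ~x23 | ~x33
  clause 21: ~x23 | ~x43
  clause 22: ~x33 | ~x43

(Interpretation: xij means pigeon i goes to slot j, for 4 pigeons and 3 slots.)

UNSATISFIABLE

Suppose x11 = 0.
Suppose x12 = 1.
From the singleton clause (~x22), x22 = 0.
From the singleton clause (~x32), x32 = 0.
From the singleton clause (~x42), x42 = 0.
Suppose x21 = 1.
From the singleton clause (~x31), x31 = 0.
From the singleton clause (x33), x33 = 1.
From the singleton clause (~x41), x41 = 0.
From the singleton clause (x43), x43 = 1.
But (~x43) is also a unit clause — contradiction.
Undo x21 and try x21 = 0.
From the singleton clause (x23), x23 = 1.
From the singleton clause (~x13), x13 = 0.
From the singleton clause (~x33), x33 = 0.
From the singleton clause (x31), x31 = 1.
From the singleton clause (~x41), x41 = 0.
From the singleton clause (x43), x43 = 1.
But (~x43) is also a unit clause — contradiction.
Neither x21 = 1 nor x21 = 0 works.
Undo x12 and try x12 = 0.
From the singleton clause (x13), x13 = 1.
From the singleton clause (~x23), x23 = 0.
From the singleton clause (~x33), x33 = 0.
From the singleton clause (~x43), x43 = 0.
Suppose x21 = 1.
From the singleton clause (~x31), x31 = 0.
From the singleton clause (x32), x32 = 1.
From the singleton clause (~x41), x41 = 0.
From the singleton clause (x42), x42 = 1.
But (~x42) is also a unit clause — contradiction.
Undo x21 and try x21 = 0.
From the singleton clause (x22), x22 = 1.
From the singleton clause (~x32), x32 = 0.
From the singleton clause (x31), x31 = 1.
From the singleton clause (~x41), x41 = 0.
From the singleton clause (x42), x42 = 1.
But (~x42) is also a unit clause — contradiction.
Neither x21 = 1 nor x21 = 0 works.
Neither x12 = 1 nor x12 = 0 works.
Undo x11 and try x11 = 1.
From the singleton clause (~x21), x21 = 0.
From the singleton clause (~x31), x31 = 0.
From the singleton clause (~x41), x41 = 0.
Suppose x22 = 1.
From the singleton clause (~x12), x12 = 0.
From the singleton clause (~x32), x32 = 0.
From the singleton clause (x33), x33 = 1.
From the singleton clause (~x42), x42 = 0.
From the singleton clause (x43), x43 = 1.
But (~x43) is also a unit clause — contradiction.
Undo x22 and try x22 = 0.
From the singleton clause (x23), x23 = 1.
From the singleton clause (~x13), x13 = 0.
From the singleton clause (~x33), x33 = 0.
From the singleton clause (x32), x32 = 1.
From the singleton clause (~x12), x12 = 0.
From the singleton clause (~x42), x42 = 0.
From the singleton clause (x43), x43 = 1.
But (~x43) is also a unit clause — contradiction.
Neither x22 = 1 nor x22 = 0 works.
Neither x11 = 1 nor x11 = 0 works.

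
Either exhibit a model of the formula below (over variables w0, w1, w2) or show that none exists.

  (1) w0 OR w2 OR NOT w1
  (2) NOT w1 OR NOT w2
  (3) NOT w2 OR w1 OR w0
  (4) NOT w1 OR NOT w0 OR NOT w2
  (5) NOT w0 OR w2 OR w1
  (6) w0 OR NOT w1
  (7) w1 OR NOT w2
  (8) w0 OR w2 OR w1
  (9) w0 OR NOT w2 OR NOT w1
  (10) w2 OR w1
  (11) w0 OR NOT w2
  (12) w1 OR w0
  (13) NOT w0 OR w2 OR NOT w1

Try w1 = false.
From the singleton clause (NOT w2), w2 = false.
That conflicts with the unit clause (w2).
That branch fails; take w1 = true instead.
From the singleton clause (NOT w2), w2 = false.
From the singleton clause (w0), w0 = true.
That conflicts with the unit clause (NOT w0).
Both values of w1 lead to a conflict.

UNSATISFIABLE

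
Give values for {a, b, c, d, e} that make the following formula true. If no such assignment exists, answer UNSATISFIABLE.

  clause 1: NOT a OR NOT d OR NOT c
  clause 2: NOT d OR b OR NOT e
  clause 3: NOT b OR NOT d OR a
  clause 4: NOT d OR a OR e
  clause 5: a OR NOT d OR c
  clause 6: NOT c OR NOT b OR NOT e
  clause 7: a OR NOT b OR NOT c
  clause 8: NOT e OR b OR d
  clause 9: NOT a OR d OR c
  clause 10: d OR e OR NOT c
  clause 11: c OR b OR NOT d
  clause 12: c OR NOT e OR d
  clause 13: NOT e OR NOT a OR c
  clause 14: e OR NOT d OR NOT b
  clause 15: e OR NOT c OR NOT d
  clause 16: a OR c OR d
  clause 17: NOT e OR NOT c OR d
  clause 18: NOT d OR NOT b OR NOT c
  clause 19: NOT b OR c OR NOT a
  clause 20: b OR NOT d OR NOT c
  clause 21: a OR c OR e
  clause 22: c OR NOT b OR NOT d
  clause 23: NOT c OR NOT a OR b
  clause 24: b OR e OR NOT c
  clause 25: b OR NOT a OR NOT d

UNSATISFIABLE

Case a = false:
Case b = false:
Case d = false:
Unit clause (NOT e) forces e = false.
Unit clause (NOT c) forces c = false.
That conflicts with the unit clause (c).
Undo d and try d = true.
Unit clause (NOT e) forces e = false.
That conflicts with the unit clause (e).
Either choice for d ends in contradiction.
Undo b and try b = true.
Unit clause (NOT d) forces d = false.
Unit clause (NOT c) forces c = false.
That conflicts with the unit clause (c).
Either choice for b ends in contradiction.
Undo a and try a = true.
Case d = false:
Unit clause (c) forces c = true.
Unit clause (e) forces e = true.
That conflicts with the unit clause (NOT e).
Undo d and try d = true.
Unit clause (NOT c) forces c = false.
Unit clause (b) forces b = true.
That conflicts with the unit clause (NOT b).
Either choice for d ends in contradiction.
Either choice for a ends in contradiction.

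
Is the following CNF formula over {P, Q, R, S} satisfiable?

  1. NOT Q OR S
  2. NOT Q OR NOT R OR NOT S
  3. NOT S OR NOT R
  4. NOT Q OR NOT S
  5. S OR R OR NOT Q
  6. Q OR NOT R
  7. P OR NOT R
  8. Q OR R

Case Q = false:
Unit clause (NOT R) forces R = false.
That conflicts with the unit clause (R).
So Q must be the other value — set Q = true.
Unit clause (S) forces S = true.
That conflicts with the unit clause (NOT S).
Both values of Q lead to a conflict.
No assignment satisfies every clause.

Unsatisfiable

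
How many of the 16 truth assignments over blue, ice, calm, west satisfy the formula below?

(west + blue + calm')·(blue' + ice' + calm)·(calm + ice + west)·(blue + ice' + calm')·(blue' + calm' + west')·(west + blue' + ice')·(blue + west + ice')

5

There are 2^4 = 16 truth assignments over (blue, ice, calm, west).
Check each against the 7 clauses (columns in the order blue, ice, calm, west):
  F F F F  ✗ fails (calm + ice + west)
  F F F T  ✓ satisfies all
  F F T F  ✗ fails (west + blue + calm')
  F F T T  ✓ satisfies all
  F T F F  ✗ fails (blue + west + ice')
  F T F T  ✓ satisfies all
  F T T F  ✗ fails (west + blue + calm')
  F T T T  ✗ fails (blue + ice' + calm')
  T F F F  ✗ fails (calm + ice + west)
  T F F T  ✓ satisfies all
  T F T F  ✓ satisfies all
  T F T T  ✗ fails (blue' + calm' + west')
  T T F F  ✗ fails (blue' + ice' + calm)
  T T F T  ✗ fails (blue' + ice' + calm)
  T T T F  ✗ fails (west + blue' + ice')
  T T T T  ✗ fails (blue' + calm' + west')
5 of the 16 rows are models.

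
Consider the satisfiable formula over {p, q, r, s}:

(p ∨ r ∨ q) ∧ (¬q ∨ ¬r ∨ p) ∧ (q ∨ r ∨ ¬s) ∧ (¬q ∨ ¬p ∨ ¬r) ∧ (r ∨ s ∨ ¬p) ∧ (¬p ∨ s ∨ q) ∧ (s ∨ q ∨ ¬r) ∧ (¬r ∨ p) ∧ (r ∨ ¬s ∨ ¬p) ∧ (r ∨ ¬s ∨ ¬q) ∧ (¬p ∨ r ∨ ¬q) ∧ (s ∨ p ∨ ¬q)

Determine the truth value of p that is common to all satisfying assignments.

Suppose p = False.
From the singleton clause (¬r), r = False.
From the singleton clause (q), q = True.
From the singleton clause (¬s), s = False.
That conflicts with the unit clause (s).
So every satisfying assignment has p = True.

True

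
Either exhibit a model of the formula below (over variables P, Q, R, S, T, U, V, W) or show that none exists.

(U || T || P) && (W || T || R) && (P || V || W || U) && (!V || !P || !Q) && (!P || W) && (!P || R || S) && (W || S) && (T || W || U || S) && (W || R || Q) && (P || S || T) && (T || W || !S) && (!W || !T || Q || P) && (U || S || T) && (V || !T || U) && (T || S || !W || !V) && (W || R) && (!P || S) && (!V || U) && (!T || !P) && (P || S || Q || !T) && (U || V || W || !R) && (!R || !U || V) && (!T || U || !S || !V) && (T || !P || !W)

P ↦ false, Q ↦ true, R ↦ false, S ↦ true, T ↦ false, U ↦ true, V ↦ true, W ↦ true

Branch on P: set P = false.
Branch on U: set U = true.
Branch on W: set W = true.
Branch on S: set S = true.
Branch on T: set T = false.
Branch on R: set R = false.
No clause remains; Q, V are free.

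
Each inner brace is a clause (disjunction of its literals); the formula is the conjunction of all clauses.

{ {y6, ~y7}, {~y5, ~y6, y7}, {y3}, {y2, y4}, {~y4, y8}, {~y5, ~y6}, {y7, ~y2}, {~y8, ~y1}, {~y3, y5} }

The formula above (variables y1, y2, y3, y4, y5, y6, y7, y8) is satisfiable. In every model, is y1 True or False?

Suppose y1 = 1.
Unit clause (y3) forces y3 = 1.
Unit clause (~y8) forces y8 = 0.
Unit clause (~y4) forces y4 = 0.
Unit clause (y2) forces y2 = 1.
Unit clause (y7) forces y7 = 1.
Unit clause (y6) forces y6 = 1.
Unit clause (~y5) forces y5 = 0.
But (y5) is also a unit clause — contradiction.
So every satisfying assignment has y1 = False.

False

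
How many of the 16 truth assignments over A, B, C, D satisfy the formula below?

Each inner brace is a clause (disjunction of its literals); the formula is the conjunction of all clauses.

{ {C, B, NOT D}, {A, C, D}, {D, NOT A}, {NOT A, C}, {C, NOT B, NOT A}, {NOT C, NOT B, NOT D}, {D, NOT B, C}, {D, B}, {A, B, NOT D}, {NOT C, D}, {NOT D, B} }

1

There are 2^4 = 16 truth assignments over (A, B, C, D).
Check each against the 11 clauses (columns in the order A, B, C, D):
  F F F F  ✗ fails (A OR C OR D)
  F F F T  ✗ fails (C OR B OR NOT D)
  F F T F  ✗ fails (D OR B)
  F F T T  ✗ fails (A OR B OR NOT D)
  F T F F  ✗ fails (A OR C OR D)
  F T F T  ✓ satisfies all
  F T T F  ✗ fails (NOT C OR D)
  F T T T  ✗ fails (NOT C OR NOT B OR NOT D)
  T F F F  ✗ fails (D OR NOT A)
  T F F T  ✗ fails (C OR B OR NOT D)
  T F T F  ✗ fails (D OR NOT A)
  T F T T  ✗ fails (NOT D OR B)
  T T F F  ✗ fails (D OR NOT A)
  T T F T  ✗ fails (NOT A OR C)
  T T T F  ✗ fails (D OR NOT A)
  T T T T  ✗ fails (NOT C OR NOT B OR NOT D)
1 of the 16 rows is a model.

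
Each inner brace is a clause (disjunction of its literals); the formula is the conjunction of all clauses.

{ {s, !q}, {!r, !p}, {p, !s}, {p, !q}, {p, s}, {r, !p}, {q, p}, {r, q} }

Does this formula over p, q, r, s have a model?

Try s = true.
(p) alone gives p = true.
(!r) alone gives r = false.
Now (r) is unsatisfied and unit — conflict.
Undo s and try s = false.
(!q) alone gives q = false.
(p) alone gives p = true.
(!r) alone gives r = false.
Now (r) is unsatisfied and unit — conflict.
Neither s = true nor s = false works.
No assignment satisfies every clause.

No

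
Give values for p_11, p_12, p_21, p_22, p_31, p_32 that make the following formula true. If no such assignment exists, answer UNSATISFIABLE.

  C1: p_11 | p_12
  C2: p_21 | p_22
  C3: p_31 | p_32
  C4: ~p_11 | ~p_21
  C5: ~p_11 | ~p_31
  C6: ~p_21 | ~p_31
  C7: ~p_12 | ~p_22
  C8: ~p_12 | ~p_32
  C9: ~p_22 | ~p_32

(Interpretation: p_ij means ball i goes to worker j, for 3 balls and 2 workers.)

Suppose p_11 = 1.
(~p_21) alone gives p_21 = 0.
(p_22) alone gives p_22 = 1.
(~p_31) alone gives p_31 = 0.
(p_32) alone gives p_32 = 1.
But (~p_32) is also a unit clause — contradiction.
Undo p_11 and try p_11 = 0.
(p_12) alone gives p_12 = 1.
(~p_22) alone gives p_22 = 0.
(p_21) alone gives p_21 = 1.
(~p_31) alone gives p_31 = 0.
(p_32) alone gives p_32 = 1.
But (~p_32) is also a unit clause — contradiction.
Both values of p_11 lead to a conflict.

UNSATISFIABLE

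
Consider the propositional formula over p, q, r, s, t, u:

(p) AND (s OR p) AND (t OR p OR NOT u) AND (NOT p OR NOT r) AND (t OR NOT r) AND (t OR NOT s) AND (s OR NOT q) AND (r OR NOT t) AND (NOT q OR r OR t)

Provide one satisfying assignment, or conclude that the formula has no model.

p=true, q=false, r=false, s=false, t=false, u=true

(p) alone gives p = true.
(NOT r) alone gives r = false.
(NOT t) alone gives t = false.
(NOT s) alone gives s = false.
(NOT q) alone gives q = false.
All clauses hold; u can take either value.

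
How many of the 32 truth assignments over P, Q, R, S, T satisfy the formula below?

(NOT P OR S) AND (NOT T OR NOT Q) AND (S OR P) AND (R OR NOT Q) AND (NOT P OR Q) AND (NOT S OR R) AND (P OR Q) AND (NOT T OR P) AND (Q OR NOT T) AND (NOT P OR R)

2

There are 2^5 = 32 truth assignments over (P, Q, R, S, T).
Split on R. With R = true, the clauses containing R are satisfied and NOT R drops from the rest; 2 of the 2^4 = 16 assignments to the other variables satisfy what remains.
With R = false, by the same count on the reduced clause set, 0 assignments work.
Total: 2 + 0 = 2.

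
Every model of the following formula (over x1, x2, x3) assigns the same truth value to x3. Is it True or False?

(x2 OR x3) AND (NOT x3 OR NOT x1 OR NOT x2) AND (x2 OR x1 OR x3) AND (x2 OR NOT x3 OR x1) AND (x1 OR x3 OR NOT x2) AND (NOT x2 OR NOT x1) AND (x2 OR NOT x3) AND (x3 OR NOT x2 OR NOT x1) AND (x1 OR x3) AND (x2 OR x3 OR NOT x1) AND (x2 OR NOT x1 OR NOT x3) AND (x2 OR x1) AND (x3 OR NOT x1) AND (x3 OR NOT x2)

Suppose x3 = false.
(x2) alone gives x2 = true.
But (NOT x2) is also a unit clause — contradiction.
So every satisfying assignment has x3 = True.

True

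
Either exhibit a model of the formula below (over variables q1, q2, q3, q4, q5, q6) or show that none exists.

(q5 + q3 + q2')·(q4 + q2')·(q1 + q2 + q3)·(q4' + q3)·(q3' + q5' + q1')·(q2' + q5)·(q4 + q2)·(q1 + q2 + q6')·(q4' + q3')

Try q4 = 1.
(q3) alone gives q3 = 1.
That conflicts with the unit clause (q3').
That branch fails; take q4 = 0 instead.
(q2') alone gives q2 = 0.
That conflicts with the unit clause (q2).
Both values of q4 lead to a conflict.

UNSATISFIABLE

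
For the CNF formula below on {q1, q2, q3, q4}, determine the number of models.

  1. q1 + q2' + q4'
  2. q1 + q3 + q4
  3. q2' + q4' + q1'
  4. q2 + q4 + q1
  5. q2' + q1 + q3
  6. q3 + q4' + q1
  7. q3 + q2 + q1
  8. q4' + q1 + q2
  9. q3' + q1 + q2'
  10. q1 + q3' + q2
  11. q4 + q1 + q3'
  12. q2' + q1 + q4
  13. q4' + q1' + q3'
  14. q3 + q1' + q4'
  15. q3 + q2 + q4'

There are 2^4 = 16 truth assignments over (q1, q2, q3, q4).
Split on q3. With q3 = 1, the clauses containing q3 are satisfied and q3' drops from the rest; 2 of the 2^3 = 8 assignments to the other variables satisfy what remains.
With q3 = 0, by the same count on the reduced clause set, 2 assignments work.
Total: 2 + 2 = 4.

4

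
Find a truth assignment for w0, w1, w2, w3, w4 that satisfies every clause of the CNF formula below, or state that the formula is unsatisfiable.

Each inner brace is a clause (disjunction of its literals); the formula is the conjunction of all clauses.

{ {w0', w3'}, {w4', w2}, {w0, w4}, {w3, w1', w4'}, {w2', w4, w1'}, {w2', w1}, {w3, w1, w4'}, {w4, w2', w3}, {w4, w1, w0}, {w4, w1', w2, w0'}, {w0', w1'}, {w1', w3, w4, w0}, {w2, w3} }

Case w0 = 0:
Unit clause (w4) forces w4 = 1.
Unit clause (w2) forces w2 = 1.
Unit clause (w1) forces w1 = 1.
Unit clause (w3) forces w3 = 1.
This assignment satisfies each clause.

w0=0,  w1=1,  w2=1,  w3=1,  w4=1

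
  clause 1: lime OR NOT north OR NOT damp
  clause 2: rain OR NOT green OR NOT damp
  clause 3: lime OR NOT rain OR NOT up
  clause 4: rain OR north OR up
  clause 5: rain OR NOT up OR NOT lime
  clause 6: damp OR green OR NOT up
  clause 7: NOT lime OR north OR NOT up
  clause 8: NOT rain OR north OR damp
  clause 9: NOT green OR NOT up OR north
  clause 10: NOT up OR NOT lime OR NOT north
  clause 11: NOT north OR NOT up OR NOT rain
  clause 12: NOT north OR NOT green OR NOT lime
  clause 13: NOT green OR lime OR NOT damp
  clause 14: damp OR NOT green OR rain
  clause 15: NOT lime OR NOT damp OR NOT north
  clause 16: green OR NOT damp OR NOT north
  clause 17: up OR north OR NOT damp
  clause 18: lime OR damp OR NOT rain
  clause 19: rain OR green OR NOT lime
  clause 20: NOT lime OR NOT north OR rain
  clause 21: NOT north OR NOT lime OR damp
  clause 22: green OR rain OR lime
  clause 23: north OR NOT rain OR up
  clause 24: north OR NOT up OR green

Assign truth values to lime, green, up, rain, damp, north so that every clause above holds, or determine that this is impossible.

UNSATISFIABLE

Branch on lime: set lime = true.
Branch on rain: set rain = true.
Branch on north: set north = true.
Unit clause (NOT up) forces up = false.
Unit clause (NOT green) forces green = false.
Unit clause (NOT damp) forces damp = false.
But (damp) is also a unit clause — contradiction.
So north must be the other value — set north = false.
Unit clause (NOT up) forces up = false.
But (up) is also a unit clause — contradiction.
Both values of north lead to a conflict.
So rain must be the other value — set rain = false.
Unit clause (NOT up) forces up = false.
Unit clause (north) forces north = true.
But (NOT north) is also a unit clause — contradiction.
Both values of rain lead to a conflict.
So lime must be the other value — set lime = false.
Branch on north: set north = false.
Branch on rain: set rain = false.
Unit clause (up) forces up = true.
Unit clause (NOT green) forces green = false.
But (green) is also a unit clause — contradiction.
So rain must be the other value — set rain = true.
Unit clause (NOT up) forces up = false.
But (up) is also a unit clause — contradiction.
Both values of rain lead to a conflict.
So north must be the other value — set north = true.
Unit clause (NOT damp) forces damp = false.
Unit clause (NOT rain) forces rain = false.
Unit clause (NOT green) forces green = false.
But (green) is also a unit clause — contradiction.
Both values of north lead to a conflict.
Both values of lime lead to a conflict.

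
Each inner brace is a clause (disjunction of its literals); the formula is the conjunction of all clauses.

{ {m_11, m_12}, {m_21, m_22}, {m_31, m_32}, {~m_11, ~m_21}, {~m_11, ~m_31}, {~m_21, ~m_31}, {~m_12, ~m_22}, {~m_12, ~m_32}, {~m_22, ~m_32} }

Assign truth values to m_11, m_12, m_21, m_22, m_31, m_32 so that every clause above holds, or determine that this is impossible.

UNSATISFIABLE

Try m_11 = 1.
Unit clause (~m_21) forces m_21 = 0.
Unit clause (m_22) forces m_22 = 1.
Unit clause (~m_31) forces m_31 = 0.
Unit clause (m_32) forces m_32 = 1.
That conflicts with the unit clause (~m_32).
Backtrack on m_11: now try m_11 = 0.
Unit clause (m_12) forces m_12 = 1.
Unit clause (~m_22) forces m_22 = 0.
Unit clause (m_21) forces m_21 = 1.
Unit clause (~m_31) forces m_31 = 0.
Unit clause (m_32) forces m_32 = 1.
That conflicts with the unit clause (~m_32).
Both values of m_11 lead to a conflict.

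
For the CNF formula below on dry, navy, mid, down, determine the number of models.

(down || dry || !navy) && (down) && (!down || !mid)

4

There are 2^4 = 16 truth assignments over (dry, navy, mid, down).
Check each against the 3 clauses (columns in the order dry, navy, mid, down):
  F F F F  ✗ fails (down)
  F F F T  ✓ satisfies all
  F F T F  ✗ fails (down)
  F F T T  ✗ fails (!down || !mid)
  F T F F  ✗ fails (down || dry || !navy)
  F T F T  ✓ satisfies all
  F T T F  ✗ fails (down || dry || !navy)
  F T T T  ✗ fails (!down || !mid)
  T F F F  ✗ fails (down)
  T F F T  ✓ satisfies all
  T F T F  ✗ fails (down)
  T F T T  ✗ fails (!down || !mid)
  T T F F  ✗ fails (down)
  T T F T  ✓ satisfies all
  T T T F  ✗ fails (down)
  T T T T  ✗ fails (!down || !mid)
4 of the 16 rows are models.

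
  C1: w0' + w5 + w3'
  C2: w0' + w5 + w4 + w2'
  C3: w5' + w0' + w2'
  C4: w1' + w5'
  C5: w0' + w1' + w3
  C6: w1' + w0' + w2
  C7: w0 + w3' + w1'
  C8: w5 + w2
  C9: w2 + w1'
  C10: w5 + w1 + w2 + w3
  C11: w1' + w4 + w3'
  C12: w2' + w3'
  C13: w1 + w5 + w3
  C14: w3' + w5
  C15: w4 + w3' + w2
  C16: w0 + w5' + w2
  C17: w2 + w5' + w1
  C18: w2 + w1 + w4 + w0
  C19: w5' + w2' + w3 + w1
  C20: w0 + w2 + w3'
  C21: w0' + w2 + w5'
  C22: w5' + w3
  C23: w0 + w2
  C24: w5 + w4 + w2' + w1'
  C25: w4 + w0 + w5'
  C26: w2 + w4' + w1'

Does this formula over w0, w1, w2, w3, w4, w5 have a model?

Yes

Suppose w1 = 1.
Unit clause (w5') forces w5 = 0.
Unit clause (w2) forces w2 = 1.
Unit clause (w3') forces w3 = 0.
Unit clause (w0') forces w0 = 0.
Unit clause (w4) forces w4 = 1.
This assignment satisfies each clause.
A satisfying assignment: w0 ↦ 0; w1 ↦ 1; w2 ↦ 1; w3 ↦ 0; w4 ↦ 1; w5 ↦ 0.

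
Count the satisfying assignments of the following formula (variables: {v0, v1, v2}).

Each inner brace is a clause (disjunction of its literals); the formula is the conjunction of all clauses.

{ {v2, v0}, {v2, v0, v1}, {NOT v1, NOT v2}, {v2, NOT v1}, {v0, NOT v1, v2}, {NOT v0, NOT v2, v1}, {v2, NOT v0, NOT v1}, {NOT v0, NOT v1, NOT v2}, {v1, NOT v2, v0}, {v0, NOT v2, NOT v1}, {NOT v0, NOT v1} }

There are 2^3 = 8 truth assignments over (v0, v1, v2).
Split on v2. With v2 = true, the clauses containing v2 are satisfied and NOT v2 drops from the rest; 0 of the 2^2 = 4 assignments to the other variables satisfy what remains.
With v2 = false, by the same count on the reduced clause set, 1 assignment works.
Total: 0 + 1 = 1.

1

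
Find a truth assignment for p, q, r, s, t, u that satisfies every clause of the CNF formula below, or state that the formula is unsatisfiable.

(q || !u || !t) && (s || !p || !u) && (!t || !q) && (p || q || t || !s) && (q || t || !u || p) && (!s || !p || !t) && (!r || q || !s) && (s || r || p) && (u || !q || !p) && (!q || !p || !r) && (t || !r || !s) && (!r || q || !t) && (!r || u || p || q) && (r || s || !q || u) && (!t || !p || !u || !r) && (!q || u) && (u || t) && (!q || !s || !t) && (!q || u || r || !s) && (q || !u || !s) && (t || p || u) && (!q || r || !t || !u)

Branch on t: set t = true.
From the singleton clause (!q), q = false.
From the singleton clause (!u), u = false.
From the singleton clause (!r), r = false.
Branch on s: set s = false.
From the singleton clause (p), p = true.
This assignment satisfies each clause.

p=true, q=false, r=false, s=false, t=true, u=false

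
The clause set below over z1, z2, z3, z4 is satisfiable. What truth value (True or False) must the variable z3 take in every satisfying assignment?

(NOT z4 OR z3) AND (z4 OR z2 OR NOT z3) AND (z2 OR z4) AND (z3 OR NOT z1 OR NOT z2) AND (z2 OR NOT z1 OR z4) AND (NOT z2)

Suppose z3 = false.
Unit clause (NOT z4) forces z4 = false.
Unit clause (z2) forces z2 = true.
That conflicts with the unit clause (NOT z2).
So every satisfying assignment has z3 = True.

True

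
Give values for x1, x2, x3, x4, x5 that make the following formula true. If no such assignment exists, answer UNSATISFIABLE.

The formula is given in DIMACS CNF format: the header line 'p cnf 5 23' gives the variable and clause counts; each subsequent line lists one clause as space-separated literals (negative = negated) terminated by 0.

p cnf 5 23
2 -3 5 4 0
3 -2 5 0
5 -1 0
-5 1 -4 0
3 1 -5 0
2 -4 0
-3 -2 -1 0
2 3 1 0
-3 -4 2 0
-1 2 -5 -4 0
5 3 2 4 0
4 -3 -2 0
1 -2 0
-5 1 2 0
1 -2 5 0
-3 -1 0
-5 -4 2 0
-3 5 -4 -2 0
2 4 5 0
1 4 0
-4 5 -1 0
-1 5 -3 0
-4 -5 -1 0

x1 ↦ True, x2 ↦ False, x3 ↦ False, x4 ↦ False, x5 ↦ True

Try x5 = True.
Try x1 = True.
(¬x3) alone gives x3 = False.
(¬x4) alone gives x4 = False.
Every clause is now satisfied; x2 is unconstrained.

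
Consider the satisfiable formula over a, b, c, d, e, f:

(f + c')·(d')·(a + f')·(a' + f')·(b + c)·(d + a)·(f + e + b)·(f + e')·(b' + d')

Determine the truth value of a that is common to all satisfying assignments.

True

Suppose a = 0.
The clause (d') is unit, so d = 0.
Now (d) is unsatisfied and unit — conflict.
So every satisfying assignment has a = True.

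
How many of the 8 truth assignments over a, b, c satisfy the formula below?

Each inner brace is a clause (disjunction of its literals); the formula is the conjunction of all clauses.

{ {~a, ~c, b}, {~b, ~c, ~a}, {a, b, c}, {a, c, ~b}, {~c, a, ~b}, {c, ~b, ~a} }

There are 2^3 = 8 truth assignments over (a, b, c).
Split on b. With b = 1, the clauses containing b are satisfied and ~b drops from the rest; 0 of the 2^2 = 4 assignments to the other variables satisfy what remains.
With b = 0, by the same count on the reduced clause set, 2 assignments work.
(One model: a=F, b=F, c=T.)
Total: 0 + 2 = 2.

2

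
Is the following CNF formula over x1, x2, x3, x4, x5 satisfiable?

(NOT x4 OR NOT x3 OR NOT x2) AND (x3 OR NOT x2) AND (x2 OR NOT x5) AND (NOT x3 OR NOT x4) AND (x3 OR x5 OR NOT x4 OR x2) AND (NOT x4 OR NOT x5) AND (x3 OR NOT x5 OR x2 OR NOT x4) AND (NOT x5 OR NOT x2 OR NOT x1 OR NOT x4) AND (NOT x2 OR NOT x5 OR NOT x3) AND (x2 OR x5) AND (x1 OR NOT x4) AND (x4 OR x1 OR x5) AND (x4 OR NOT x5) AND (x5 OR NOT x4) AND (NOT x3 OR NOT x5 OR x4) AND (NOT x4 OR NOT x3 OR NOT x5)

Case x3 = true:
Unit clause (NOT x4) forces x4 = false.
Unit clause (NOT x5) forces x5 = false.
Unit clause (x2) forces x2 = true.
Unit clause (x1) forces x1 = true.
This assignment satisfies each clause.
A satisfying assignment: x1: true; x2: true; x3: true; x4: false; x5: false.

Yes, satisfiable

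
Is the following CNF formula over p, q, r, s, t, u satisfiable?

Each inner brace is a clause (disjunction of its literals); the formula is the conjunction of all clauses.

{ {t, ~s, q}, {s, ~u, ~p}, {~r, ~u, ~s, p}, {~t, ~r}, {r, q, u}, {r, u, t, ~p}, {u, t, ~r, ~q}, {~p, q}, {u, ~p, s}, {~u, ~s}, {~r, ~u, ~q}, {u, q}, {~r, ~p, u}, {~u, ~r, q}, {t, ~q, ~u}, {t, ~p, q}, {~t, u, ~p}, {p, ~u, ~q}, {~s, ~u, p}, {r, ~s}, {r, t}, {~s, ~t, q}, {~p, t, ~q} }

Suppose t = 1.
The clause (~r) is unit, so r = 0.
The clause (~s) is unit, so s = 0.
Suppose u = 0.
The clause (q) is unit, so q = 1.
The clause (~p) is unit, so p = 0.
Every clause now holds.
A satisfying assignment: p: 0; q: 1; r: 0; s: 0; t: 1; u: 0.

Yes, satisfiable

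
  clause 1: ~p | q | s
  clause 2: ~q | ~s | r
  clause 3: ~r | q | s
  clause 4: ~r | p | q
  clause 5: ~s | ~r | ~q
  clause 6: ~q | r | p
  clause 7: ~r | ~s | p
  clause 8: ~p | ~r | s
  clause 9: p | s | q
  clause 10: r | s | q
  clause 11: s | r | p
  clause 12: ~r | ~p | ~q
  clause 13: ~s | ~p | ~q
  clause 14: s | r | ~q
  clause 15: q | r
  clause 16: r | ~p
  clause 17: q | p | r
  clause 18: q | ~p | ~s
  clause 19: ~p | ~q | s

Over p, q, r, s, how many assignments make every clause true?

There are 2^4 = 16 truth assignments over (p, q, r, s).
Split on s. With s = 1, the clauses containing s are satisfied and ~s drops from the rest; 0 of the 2^3 = 8 assignments to the other variables satisfy what remains.
With s = 0, by the same count on the reduced clause set, 1 assignment works.
(One model: p=F, q=T, r=T, s=F.)
Total: 0 + 1 = 1.

1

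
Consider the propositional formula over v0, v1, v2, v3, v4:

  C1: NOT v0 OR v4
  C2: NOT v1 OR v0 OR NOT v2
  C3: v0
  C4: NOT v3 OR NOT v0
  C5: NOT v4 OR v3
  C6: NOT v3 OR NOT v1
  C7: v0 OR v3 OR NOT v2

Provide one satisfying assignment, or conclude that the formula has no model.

From the singleton clause (v0), v0 = true.
From the singleton clause (v4), v4 = true.
From the singleton clause (NOT v3), v3 = false.
Now (v3) is unsatisfied and unit — conflict.

UNSATISFIABLE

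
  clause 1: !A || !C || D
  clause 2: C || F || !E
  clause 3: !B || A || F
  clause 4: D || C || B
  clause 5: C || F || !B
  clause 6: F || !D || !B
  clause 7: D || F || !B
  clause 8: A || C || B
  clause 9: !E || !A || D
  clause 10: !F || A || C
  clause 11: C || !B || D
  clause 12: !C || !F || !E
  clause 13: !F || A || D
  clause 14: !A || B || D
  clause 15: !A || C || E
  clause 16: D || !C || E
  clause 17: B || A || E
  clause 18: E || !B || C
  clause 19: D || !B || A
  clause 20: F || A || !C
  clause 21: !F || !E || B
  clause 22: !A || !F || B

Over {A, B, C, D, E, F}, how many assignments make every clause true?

There are 2^6 = 64 truth assignments over (A, B, C, D, E, F).
Split on D. With D = true, the clauses containing D are satisfied and !D drops from the rest; 5 of the 2^5 = 32 assignments to the other variables satisfy what remains.
With D = false, by the same count on the reduced clause set, 0 assignments work.
(One model: A=F, B=T, C=T, D=T, E=F, F=T.)
Total: 5 + 0 = 5.

5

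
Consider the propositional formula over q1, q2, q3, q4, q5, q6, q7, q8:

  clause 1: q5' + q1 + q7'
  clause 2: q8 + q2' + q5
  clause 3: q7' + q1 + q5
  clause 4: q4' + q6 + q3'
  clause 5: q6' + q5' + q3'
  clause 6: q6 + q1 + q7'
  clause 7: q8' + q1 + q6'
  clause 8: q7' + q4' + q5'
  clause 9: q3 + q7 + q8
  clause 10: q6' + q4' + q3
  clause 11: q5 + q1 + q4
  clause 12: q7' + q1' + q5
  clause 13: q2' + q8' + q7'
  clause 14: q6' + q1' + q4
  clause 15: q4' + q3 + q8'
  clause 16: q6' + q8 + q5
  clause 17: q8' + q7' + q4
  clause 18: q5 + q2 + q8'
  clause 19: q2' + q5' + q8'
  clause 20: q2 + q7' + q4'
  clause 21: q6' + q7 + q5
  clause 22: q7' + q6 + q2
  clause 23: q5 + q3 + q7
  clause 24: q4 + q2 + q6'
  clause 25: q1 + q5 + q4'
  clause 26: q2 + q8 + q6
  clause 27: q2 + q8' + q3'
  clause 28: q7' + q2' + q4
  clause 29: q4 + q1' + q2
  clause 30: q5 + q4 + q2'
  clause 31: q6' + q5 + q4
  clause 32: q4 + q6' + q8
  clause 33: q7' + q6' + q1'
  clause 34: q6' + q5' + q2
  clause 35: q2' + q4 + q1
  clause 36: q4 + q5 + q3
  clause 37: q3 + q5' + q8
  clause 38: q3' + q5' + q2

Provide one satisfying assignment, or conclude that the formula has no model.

Suppose q5 = 1.
Suppose q1 = 1.
Suppose q6 = 0.
Suppose q4 = 0.
Unit clause (q2) forces q2 = 1.
Unit clause (q8') forces q8 = 0.
Unit clause (q7') forces q7 = 0.
Unit clause (q3) forces q3 = 1.
Every clause now holds.

q1: 1, q2: 1, q3: 1, q4: 0, q5: 1, q6: 0, q7: 0, q8: 0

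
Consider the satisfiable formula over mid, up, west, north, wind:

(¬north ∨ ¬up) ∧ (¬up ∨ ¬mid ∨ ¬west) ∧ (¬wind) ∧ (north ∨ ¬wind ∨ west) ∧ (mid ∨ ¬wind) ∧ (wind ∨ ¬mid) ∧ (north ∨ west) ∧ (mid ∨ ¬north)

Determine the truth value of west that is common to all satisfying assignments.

Suppose west = False.
(¬wind) alone gives wind = False.
(¬mid) alone gives mid = False.
(north) alone gives north = True.
That conflicts with the unit clause (¬north).
So every satisfying assignment has west = True.

True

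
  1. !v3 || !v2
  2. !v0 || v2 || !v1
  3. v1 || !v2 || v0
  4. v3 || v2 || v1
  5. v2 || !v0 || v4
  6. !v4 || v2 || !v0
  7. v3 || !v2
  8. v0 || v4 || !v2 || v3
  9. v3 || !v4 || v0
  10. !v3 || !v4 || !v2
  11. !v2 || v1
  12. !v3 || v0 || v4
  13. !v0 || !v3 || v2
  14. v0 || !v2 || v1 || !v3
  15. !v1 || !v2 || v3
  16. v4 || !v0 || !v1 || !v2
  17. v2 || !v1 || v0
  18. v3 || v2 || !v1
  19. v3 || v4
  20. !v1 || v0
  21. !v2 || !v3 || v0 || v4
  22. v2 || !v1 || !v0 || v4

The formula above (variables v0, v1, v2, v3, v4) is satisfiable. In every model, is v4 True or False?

Suppose v4 = false.
The clause (v3) is unit, so v3 = true.
The clause (!v2) is unit, so v2 = false.
The clause (!v0) is unit, so v0 = false.
That conflicts with the unit clause (v0).
So every satisfying assignment has v4 = True.

True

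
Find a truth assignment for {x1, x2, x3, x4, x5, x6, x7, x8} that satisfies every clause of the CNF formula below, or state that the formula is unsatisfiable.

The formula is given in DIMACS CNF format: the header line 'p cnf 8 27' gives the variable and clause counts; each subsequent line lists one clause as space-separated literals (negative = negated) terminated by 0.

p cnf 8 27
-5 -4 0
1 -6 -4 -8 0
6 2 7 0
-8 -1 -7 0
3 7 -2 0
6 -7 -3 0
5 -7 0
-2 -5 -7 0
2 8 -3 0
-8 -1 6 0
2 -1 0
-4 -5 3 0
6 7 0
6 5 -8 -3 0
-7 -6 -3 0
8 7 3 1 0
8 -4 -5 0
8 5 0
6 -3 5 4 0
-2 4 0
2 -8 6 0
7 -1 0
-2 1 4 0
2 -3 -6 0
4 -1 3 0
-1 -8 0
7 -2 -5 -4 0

Case x5 = True:
(¬x4) alone gives x4 = False.
(¬x2) alone gives x2 = False.
(¬x1) alone gives x1 = False.
Case x6 = True:
(¬x3) alone gives x3 = False.
Case x8 = True:
No clause remains; x7 is free.

x1 ↦ False,  x2 ↦ False,  x3 ↦ False,  x4 ↦ False,  x5 ↦ True,  x6 ↦ True,  x7 ↦ True,  x8 ↦ True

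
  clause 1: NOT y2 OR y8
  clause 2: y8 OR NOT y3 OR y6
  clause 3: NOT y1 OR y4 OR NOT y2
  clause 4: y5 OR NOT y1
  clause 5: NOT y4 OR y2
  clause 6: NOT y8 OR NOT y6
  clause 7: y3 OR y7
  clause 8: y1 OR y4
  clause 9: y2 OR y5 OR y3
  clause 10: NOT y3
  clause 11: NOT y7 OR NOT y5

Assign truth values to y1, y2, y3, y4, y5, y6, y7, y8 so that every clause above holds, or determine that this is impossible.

From the singleton clause (NOT y3), y3 = false.
From the singleton clause (y7), y7 = true.
From the singleton clause (NOT y5), y5 = false.
From the singleton clause (NOT y1), y1 = false.
From the singleton clause (y4), y4 = true.
From the singleton clause (y2), y2 = true.
From the singleton clause (y8), y8 = true.
From the singleton clause (NOT y6), y6 = false.
All clauses are satisfied.

y1: false, y2: true, y3: false, y4: true, y5: false, y6: false, y7: true, y8: true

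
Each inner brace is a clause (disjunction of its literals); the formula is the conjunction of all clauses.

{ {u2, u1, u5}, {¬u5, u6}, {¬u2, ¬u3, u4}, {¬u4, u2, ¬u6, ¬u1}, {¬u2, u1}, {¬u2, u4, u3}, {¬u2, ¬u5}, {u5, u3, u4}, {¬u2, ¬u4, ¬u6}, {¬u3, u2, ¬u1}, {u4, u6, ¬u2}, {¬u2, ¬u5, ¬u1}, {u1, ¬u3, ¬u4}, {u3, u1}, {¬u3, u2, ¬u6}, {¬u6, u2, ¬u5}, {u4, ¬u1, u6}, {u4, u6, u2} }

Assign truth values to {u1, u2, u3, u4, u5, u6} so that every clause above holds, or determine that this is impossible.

u1=True,  u2=False,  u3=False,  u4=True,  u5=False,  u6=False

Case u5 = False:
Case u2 = False:
From the singleton clause (u1), u1 = True.
From the singleton clause (¬u3), u3 = False.
From the singleton clause (u4), u4 = True.
From the singleton clause (¬u6), u6 = False.
This assignment satisfies each clause.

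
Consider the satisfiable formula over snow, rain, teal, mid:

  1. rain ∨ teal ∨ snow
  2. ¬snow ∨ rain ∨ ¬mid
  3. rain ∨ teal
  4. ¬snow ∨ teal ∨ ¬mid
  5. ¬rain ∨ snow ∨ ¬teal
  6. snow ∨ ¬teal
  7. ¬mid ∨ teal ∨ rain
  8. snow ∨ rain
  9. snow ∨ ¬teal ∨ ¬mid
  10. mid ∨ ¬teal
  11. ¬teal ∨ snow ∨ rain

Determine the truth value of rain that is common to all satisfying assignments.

Suppose rain = False.
(teal) alone gives teal = True.
(snow) alone gives snow = True.
(¬mid) alone gives mid = False.
That conflicts with the unit clause (mid).
So every satisfying assignment has rain = True.

True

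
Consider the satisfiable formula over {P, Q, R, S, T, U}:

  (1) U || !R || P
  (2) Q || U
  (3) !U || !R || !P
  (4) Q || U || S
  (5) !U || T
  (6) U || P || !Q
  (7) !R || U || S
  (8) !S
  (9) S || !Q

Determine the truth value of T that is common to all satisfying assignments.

True

Suppose T = false.
From the singleton clause (!U), U = false.
From the singleton clause (Q), Q = true.
From the singleton clause (P), P = true.
From the singleton clause (!S), S = false.
But (S) is also a unit clause — contradiction.
So every satisfying assignment has T = True.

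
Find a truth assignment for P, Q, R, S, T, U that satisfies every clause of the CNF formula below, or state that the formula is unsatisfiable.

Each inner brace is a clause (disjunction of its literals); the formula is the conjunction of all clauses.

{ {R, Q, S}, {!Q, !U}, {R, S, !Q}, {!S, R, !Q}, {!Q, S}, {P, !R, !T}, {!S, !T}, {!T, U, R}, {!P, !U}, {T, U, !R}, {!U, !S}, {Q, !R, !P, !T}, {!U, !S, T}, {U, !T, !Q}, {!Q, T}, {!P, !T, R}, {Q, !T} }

Suppose Q = false.
From the singleton clause (!T), T = false.
Suppose R = false.
From the singleton clause (S), S = true.
From the singleton clause (!U), U = false.
No clause remains; P is free.

P: true; Q: false; R: false; S: true; T: false; U: false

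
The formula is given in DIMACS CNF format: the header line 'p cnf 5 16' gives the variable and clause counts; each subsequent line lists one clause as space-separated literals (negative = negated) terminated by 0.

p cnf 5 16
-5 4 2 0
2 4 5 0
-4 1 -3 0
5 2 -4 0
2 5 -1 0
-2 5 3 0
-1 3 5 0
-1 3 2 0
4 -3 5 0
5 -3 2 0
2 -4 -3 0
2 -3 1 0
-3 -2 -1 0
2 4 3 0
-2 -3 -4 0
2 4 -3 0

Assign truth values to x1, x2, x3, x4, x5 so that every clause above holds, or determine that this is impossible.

Branch on x5: set x5 = True.
Branch on x4: set x4 = True.
Branch on x1: set x1 = False.
The clause (¬x3) is unit, so x3 = False.
Every clause is now satisfied; x2 is unconstrained.

x1: False; x2: False; x3: False; x4: True; x5: True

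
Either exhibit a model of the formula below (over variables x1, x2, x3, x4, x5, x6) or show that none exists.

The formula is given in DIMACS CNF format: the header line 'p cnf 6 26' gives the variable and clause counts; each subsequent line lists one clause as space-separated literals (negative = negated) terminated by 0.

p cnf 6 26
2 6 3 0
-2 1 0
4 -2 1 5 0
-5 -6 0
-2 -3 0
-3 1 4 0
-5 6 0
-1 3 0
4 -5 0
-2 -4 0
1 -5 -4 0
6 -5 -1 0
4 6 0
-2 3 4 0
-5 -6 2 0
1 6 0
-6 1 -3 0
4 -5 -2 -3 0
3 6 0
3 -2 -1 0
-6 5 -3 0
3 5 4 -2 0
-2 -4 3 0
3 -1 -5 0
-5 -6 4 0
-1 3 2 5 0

Branch on x2: set x2 = False.
Branch on x6: set x6 = True.
The clause (¬x5) is unit, so x5 = False.
The clause (¬x3) is unit, so x3 = False.
The clause (¬x1) is unit, so x1 = False.
No clause remains; x4 is free.

x1 ↦ False; x2 ↦ False; x3 ↦ False; x4 ↦ True; x5 ↦ False; x6 ↦ True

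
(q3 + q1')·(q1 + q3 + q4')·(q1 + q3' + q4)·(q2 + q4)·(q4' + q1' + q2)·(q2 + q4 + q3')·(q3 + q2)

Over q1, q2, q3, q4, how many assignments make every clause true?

There are 2^4 = 16 truth assignments over (q1, q2, q3, q4).
Split on q2. With q2 = 1, the clauses containing q2 are satisfied and q2' drops from the rest; 4 of the 2^3 = 8 assignments to the other variables satisfy what remains.
With q2 = 0, by the same count on the reduced clause set, 1 assignment works.
Total: 4 + 1 = 5.

5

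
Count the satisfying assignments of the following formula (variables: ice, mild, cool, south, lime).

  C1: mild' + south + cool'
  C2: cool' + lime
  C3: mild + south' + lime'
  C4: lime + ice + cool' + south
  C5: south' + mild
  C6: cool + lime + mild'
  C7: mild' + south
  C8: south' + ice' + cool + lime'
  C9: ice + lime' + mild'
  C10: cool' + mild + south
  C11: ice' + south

3

There are 2^5 = 32 truth assignments over (ice, mild, cool, south, lime).
Split on mild. With mild = 1, the clauses containing mild are satisfied and mild' drops from the rest; 1 of the 2^4 = 16 assignments to the other variables satisfy what remains.
With mild = 0, by the same count on the reduced clause set, 2 assignments work.
(One model: ice=F, mild=F, cool=F, south=F, lime=F.)
Total: 1 + 2 = 3.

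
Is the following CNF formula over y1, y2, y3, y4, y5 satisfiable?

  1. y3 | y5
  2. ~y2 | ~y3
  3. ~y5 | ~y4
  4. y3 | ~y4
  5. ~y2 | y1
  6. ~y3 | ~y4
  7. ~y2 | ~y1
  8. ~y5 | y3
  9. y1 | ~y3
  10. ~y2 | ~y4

Yes, satisfiable

Try y3 = 1.
Unit clause (~y2) forces y2 = 0.
Unit clause (~y4) forces y4 = 0.
Unit clause (y1) forces y1 = 1.
Every clause is now satisfied; y5 is unconstrained.
A satisfying assignment: y1=1,  y2=0,  y3=1,  y4=0,  y5=0.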